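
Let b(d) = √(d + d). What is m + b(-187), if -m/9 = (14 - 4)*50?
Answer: -4500 + I*√374 ≈ -4500.0 + 19.339*I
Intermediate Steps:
b(d) = √2*√d (b(d) = √(2*d) = √2*√d)
m = -4500 (m = -9*(14 - 4)*50 = -90*50 = -9*500 = -4500)
m + b(-187) = -4500 + √2*√(-187) = -4500 + √2*(I*√187) = -4500 + I*√374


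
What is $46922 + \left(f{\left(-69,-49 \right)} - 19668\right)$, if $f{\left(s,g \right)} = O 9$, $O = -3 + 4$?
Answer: $27263$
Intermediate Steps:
$O = 1$
$f{\left(s,g \right)} = 9$ ($f{\left(s,g \right)} = 1 \cdot 9 = 9$)
$46922 + \left(f{\left(-69,-49 \right)} - 19668\right) = 46922 + \left(9 - 19668\right) = 46922 - 19659 = 27263$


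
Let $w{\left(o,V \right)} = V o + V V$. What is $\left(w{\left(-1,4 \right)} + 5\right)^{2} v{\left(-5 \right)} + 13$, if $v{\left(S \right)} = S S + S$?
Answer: $5793$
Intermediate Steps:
$v{\left(S \right)} = S + S^{2}$ ($v{\left(S \right)} = S^{2} + S = S + S^{2}$)
$w{\left(o,V \right)} = V^{2} + V o$ ($w{\left(o,V \right)} = V o + V^{2} = V^{2} + V o$)
$\left(w{\left(-1,4 \right)} + 5\right)^{2} v{\left(-5 \right)} + 13 = \left(4 \left(4 - 1\right) + 5\right)^{2} \left(- 5 \left(1 - 5\right)\right) + 13 = \left(4 \cdot 3 + 5\right)^{2} \left(\left(-5\right) \left(-4\right)\right) + 13 = \left(12 + 5\right)^{2} \cdot 20 + 13 = 17^{2} \cdot 20 + 13 = 289 \cdot 20 + 13 = 5780 + 13 = 5793$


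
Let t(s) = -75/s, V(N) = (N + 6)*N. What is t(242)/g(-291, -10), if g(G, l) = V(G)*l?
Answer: 1/2676036 ≈ 3.7369e-7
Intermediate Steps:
V(N) = N*(6 + N) (V(N) = (6 + N)*N = N*(6 + N))
g(G, l) = G*l*(6 + G) (g(G, l) = (G*(6 + G))*l = G*l*(6 + G))
t(242)/g(-291, -10) = (-75/242)/((-291*(-10)*(6 - 291))) = (-75*1/242)/((-291*(-10)*(-285))) = -75/242/(-829350) = -75/242*(-1/829350) = 1/2676036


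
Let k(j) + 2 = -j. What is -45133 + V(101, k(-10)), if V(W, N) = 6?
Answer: -45127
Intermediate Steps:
k(j) = -2 - j
-45133 + V(101, k(-10)) = -45133 + 6 = -45127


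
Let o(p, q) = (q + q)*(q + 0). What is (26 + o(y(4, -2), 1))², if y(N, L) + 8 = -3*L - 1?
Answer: 784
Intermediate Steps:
y(N, L) = -9 - 3*L (y(N, L) = -8 + (-3*L - 1) = -8 + (-1 - 3*L) = -9 - 3*L)
o(p, q) = 2*q² (o(p, q) = (2*q)*q = 2*q²)
(26 + o(y(4, -2), 1))² = (26 + 2*1²)² = (26 + 2*1)² = (26 + 2)² = 28² = 784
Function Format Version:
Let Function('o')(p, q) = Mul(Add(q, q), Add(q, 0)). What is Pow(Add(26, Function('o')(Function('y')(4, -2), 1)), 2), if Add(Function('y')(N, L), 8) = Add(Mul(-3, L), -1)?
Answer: 784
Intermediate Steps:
Function('y')(N, L) = Add(-9, Mul(-3, L)) (Function('y')(N, L) = Add(-8, Add(Mul(-3, L), -1)) = Add(-8, Add(-1, Mul(-3, L))) = Add(-9, Mul(-3, L)))
Function('o')(p, q) = Mul(2, Pow(q, 2)) (Function('o')(p, q) = Mul(Mul(2, q), q) = Mul(2, Pow(q, 2)))
Pow(Add(26, Function('o')(Function('y')(4, -2), 1)), 2) = Pow(Add(26, Mul(2, Pow(1, 2))), 2) = Pow(Add(26, Mul(2, 1)), 2) = Pow(Add(26, 2), 2) = Pow(28, 2) = 784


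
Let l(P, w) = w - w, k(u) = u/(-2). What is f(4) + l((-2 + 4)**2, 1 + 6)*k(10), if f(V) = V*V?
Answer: 16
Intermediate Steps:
k(u) = -u/2 (k(u) = u*(-1/2) = -u/2)
f(V) = V**2
l(P, w) = 0
f(4) + l((-2 + 4)**2, 1 + 6)*k(10) = 4**2 + 0*(-1/2*10) = 16 + 0*(-5) = 16 + 0 = 16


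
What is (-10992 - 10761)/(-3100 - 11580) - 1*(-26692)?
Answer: 391860313/14680 ≈ 26693.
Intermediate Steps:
(-10992 - 10761)/(-3100 - 11580) - 1*(-26692) = -21753/(-14680) + 26692 = -21753*(-1/14680) + 26692 = 21753/14680 + 26692 = 391860313/14680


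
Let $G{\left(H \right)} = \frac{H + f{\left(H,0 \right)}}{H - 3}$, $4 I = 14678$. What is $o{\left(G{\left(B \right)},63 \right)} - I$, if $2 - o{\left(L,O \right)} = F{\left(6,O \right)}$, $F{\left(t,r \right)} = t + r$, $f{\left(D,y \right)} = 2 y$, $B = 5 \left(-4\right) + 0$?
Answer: $- \frac{7473}{2} \approx -3736.5$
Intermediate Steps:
$B = -20$ ($B = -20 + 0 = -20$)
$F{\left(t,r \right)} = r + t$
$I = \frac{7339}{2}$ ($I = \frac{1}{4} \cdot 14678 = \frac{7339}{2} \approx 3669.5$)
$G{\left(H \right)} = \frac{H}{-3 + H}$ ($G{\left(H \right)} = \frac{H + 2 \cdot 0}{H - 3} = \frac{H + 0}{-3 + H} = \frac{H}{-3 + H}$)
$o{\left(L,O \right)} = -4 - O$ ($o{\left(L,O \right)} = 2 - \left(O + 6\right) = 2 - \left(6 + O\right) = -4 - O$)
$o{\left(G{\left(B \right)},63 \right)} - I = \left(-4 - 63\right) - \frac{7339}{2} = -67 - \frac{7339}{2} = - \frac{7473}{2}$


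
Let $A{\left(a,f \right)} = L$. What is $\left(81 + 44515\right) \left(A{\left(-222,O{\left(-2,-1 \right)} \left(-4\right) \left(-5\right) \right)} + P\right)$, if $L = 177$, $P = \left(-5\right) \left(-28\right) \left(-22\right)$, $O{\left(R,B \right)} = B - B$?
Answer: $-129462188$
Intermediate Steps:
$O{\left(R,B \right)} = 0$
$P = -3080$ ($P = 140 \left(-22\right) = -3080$)
$A{\left(a,f \right)} = 177$
$\left(81 + 44515\right) \left(A{\left(-222,O{\left(-2,-1 \right)} \left(-4\right) \left(-5\right) \right)} + P\right) = \left(81 + 44515\right) \left(177 - 3080\right) = 44596 \left(-2903\right) = -129462188$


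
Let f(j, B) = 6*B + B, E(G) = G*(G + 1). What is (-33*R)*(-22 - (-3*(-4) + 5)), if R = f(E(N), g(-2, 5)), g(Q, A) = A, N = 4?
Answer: 45045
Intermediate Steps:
E(G) = G*(1 + G)
f(j, B) = 7*B
R = 35 (R = 7*5 = 35)
(-33*R)*(-22 - (-3*(-4) + 5)) = (-33*35)*(-22 - (-3*(-4) + 5)) = -1155*(-22 - (12 + 5)) = -1155*(-22 - 1*17) = -1155*(-22 - 17) = -1155*(-39) = 45045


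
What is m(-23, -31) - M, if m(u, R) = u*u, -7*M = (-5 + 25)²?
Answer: 4103/7 ≈ 586.14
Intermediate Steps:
M = -400/7 (M = -(-5 + 25)²/7 = -⅐*20² = -⅐*400 = -400/7 ≈ -57.143)
m(u, R) = u²
m(-23, -31) - M = (-23)² - 1*(-400/7) = 529 + 400/7 = 4103/7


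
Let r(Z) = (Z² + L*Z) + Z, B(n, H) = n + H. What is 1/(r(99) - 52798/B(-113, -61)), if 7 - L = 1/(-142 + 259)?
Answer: 1131/12322913 ≈ 9.1780e-5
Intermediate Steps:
B(n, H) = H + n
L = 818/117 (L = 7 - 1/(-142 + 259) = 7 - 1/117 = 818/117 ≈ 6.9915)
r(Z) = Z² + 935*Z/117 (r(Z) = (Z² + 818*Z/117) + Z = Z² + 935*Z/117)
1/(r(99) - 52798/B(-113, -61)) = 1/((1/117)*99*(935 + 117*99) - 52798/(-61 - 113)) = 1/((1/117)*99*(935 + 11583) - 52798/(-174)) = 1/((1/117)*99*12518 - 52798*(-1/174)) = 1/(137698/13 + 26399/87) = 1/(12322913/1131) = 1131/12322913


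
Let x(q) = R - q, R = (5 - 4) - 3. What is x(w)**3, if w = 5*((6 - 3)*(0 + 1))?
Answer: -4913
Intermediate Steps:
R = -2 (R = 1 - 3 = -2)
w = 15 (w = 5*(3*1) = 5*3 = 15)
x(q) = -2 - q
x(w)**3 = (-2 - 1*15)**3 = (-2 - 15)**3 = (-17)**3 = -4913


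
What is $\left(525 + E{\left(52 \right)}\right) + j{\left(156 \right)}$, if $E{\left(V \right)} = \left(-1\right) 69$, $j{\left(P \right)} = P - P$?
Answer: $456$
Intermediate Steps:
$j{\left(P \right)} = 0$
$E{\left(V \right)} = -69$
$\left(525 + E{\left(52 \right)}\right) + j{\left(156 \right)} = \left(525 - 69\right) + 0 = 456 + 0 = 456$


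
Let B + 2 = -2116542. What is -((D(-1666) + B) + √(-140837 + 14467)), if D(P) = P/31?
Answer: 65614530/31 - I*√126370 ≈ 2.1166e+6 - 355.49*I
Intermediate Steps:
B = -2116544 (B = -2 - 2116542 = -2116544)
D(P) = P/31 (D(P) = P*(1/31) = P/31)
-((D(-1666) + B) + √(-140837 + 14467)) = -(((1/31)*(-1666) - 2116544) + √(-140837 + 14467)) = -((-1666/31 - 2116544) + √(-126370)) = -(-65614530/31 + I*√126370) = 65614530/31 - I*√126370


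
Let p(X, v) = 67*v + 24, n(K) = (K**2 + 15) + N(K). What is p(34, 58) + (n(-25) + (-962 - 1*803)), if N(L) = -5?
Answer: 2780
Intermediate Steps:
n(K) = 10 + K**2 (n(K) = (K**2 + 15) - 5 = (15 + K**2) - 5 = 10 + K**2)
p(X, v) = 24 + 67*v
p(34, 58) + (n(-25) + (-962 - 1*803)) = (24 + 67*58) + ((10 + (-25)**2) + (-962 - 1*803)) = (24 + 3886) + ((10 + 625) + (-962 - 803)) = 3910 + (635 - 1765) = 3910 - 1130 = 2780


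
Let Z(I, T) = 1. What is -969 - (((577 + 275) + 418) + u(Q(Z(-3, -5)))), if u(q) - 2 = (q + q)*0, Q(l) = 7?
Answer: -2241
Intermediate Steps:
u(q) = 2 (u(q) = 2 + (q + q)*0 = 2 + (2*q)*0 = 2 + 0 = 2)
-969 - (((577 + 275) + 418) + u(Q(Z(-3, -5)))) = -969 - (((577 + 275) + 418) + 2) = -969 - ((852 + 418) + 2) = -969 - (1270 + 2) = -969 - 1*1272 = -969 - 1272 = -2241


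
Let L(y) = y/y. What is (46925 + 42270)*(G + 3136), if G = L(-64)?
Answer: 279804715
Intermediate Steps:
L(y) = 1
G = 1
(46925 + 42270)*(G + 3136) = (46925 + 42270)*(1 + 3136) = 89195*3137 = 279804715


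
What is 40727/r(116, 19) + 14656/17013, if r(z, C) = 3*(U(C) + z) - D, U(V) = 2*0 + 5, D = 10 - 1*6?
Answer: 698149955/6107667 ≈ 114.31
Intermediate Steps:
D = 4 (D = 10 - 6 = 4)
U(V) = 5 (U(V) = 0 + 5 = 5)
r(z, C) = 11 + 3*z (r(z, C) = 3*(5 + z) - 1*4 = (15 + 3*z) - 4 = 11 + 3*z)
40727/r(116, 19) + 14656/17013 = 40727/(11 + 3*116) + 14656/17013 = 40727/(11 + 348) + 14656*(1/17013) = 40727/359 + 14656/17013 = 698149955/6107667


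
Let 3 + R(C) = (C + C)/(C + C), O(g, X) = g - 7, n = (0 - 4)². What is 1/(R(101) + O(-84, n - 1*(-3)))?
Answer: -1/93 ≈ -0.010753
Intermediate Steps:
n = 16 (n = (-4)² = 16)
O(g, X) = -7 + g
R(C) = -2 (R(C) = -3 + (C + C)/(C + C) = -3 + (2*C)/((2*C)) = -3 + (2*C)*(1/(2*C)) = -3 + 1 = -2)
1/(R(101) + O(-84, n - 1*(-3))) = 1/(-2 + (-7 - 84)) = 1/(-2 - 91) = 1/(-93) = -1/93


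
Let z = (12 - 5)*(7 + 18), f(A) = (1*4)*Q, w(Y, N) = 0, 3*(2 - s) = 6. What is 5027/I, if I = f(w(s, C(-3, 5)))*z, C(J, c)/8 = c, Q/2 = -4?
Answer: -5027/5600 ≈ -0.89768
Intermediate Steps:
Q = -8 (Q = 2*(-4) = -8)
C(J, c) = 8*c
s = 0 (s = 2 - 1/3*6 = 2 - 2 = 0)
f(A) = -32 (f(A) = (1*4)*(-8) = 4*(-8) = -32)
z = 175 (z = 7*25 = 175)
I = -5600 (I = -32*175 = -5600)
5027/I = 5027/(-5600) = 5027*(-1/5600) = -5027/5600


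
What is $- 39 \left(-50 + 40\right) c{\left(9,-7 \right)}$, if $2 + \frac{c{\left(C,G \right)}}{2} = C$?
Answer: $5460$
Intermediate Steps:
$c{\left(C,G \right)} = -4 + 2 C$
$- 39 \left(-50 + 40\right) c{\left(9,-7 \right)} = - 39 \left(-50 + 40\right) \left(-4 + 2 \cdot 9\right) = \left(-39\right) \left(-10\right) \left(-4 + 18\right) = 390 \cdot 14 = 5460$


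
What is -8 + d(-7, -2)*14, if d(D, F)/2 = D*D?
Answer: 1364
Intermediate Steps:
d(D, F) = 2*D² (d(D, F) = 2*(D*D) = 2*D²)
-8 + d(-7, -2)*14 = -8 + (2*(-7)²)*14 = -8 + (2*49)*14 = -8 + 98*14 = -8 + 1372 = 1364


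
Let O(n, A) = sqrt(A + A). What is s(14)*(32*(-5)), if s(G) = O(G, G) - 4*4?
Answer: 2560 - 320*sqrt(7) ≈ 1713.4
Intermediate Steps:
O(n, A) = sqrt(2)*sqrt(A) (O(n, A) = sqrt(2*A) = sqrt(2)*sqrt(A))
s(G) = -16 + sqrt(2)*sqrt(G) (s(G) = sqrt(2)*sqrt(G) - 4*4 = sqrt(2)*sqrt(G) - 16 = -16 + sqrt(2)*sqrt(G))
s(14)*(32*(-5)) = (-16 + sqrt(2)*sqrt(14))*(32*(-5)) = (-16 + 2*sqrt(7))*(-160) = 2560 - 320*sqrt(7)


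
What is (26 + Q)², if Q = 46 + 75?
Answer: 21609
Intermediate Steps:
Q = 121
(26 + Q)² = (26 + 121)² = 147² = 21609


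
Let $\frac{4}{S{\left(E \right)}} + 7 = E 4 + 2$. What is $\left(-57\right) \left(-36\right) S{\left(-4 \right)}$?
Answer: $- \frac{2736}{7} \approx -390.86$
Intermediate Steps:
$S{\left(E \right)} = \frac{4}{-5 + 4 E}$ ($S{\left(E \right)} = \frac{4}{-7 + \left(E 4 + 2\right)} = \frac{4}{-7 + \left(4 E + 2\right)} = \frac{4}{-7 + \left(2 + 4 E\right)} = \frac{4}{-5 + 4 E}$)
$\left(-57\right) \left(-36\right) S{\left(-4 \right)} = \left(-57\right) \left(-36\right) \frac{4}{-5 + 4 \left(-4\right)} = 2052 \frac{4}{-5 - 16} = 2052 \frac{4}{-21} = 2052 \cdot 4 \left(- \frac{1}{21}\right) = 2052 \left(- \frac{4}{21}\right) = - \frac{2736}{7}$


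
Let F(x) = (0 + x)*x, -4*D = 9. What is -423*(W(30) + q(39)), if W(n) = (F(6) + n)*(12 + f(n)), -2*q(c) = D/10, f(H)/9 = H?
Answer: -629833887/80 ≈ -7.8729e+6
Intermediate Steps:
D = -9/4 (D = -¼*9 = -9/4 ≈ -2.2500)
f(H) = 9*H
F(x) = x² (F(x) = x*x = x²)
q(c) = 9/80 (q(c) = -(-9)/(8*10) = -½*(-9/40) = 9/80)
W(n) = (12 + 9*n)*(36 + n) (W(n) = (6² + n)*(12 + 9*n) = (36 + n)*(12 + 9*n) = (12 + 9*n)*(36 + n))
-423*(W(30) + q(39)) = -423*((432 + 9*30² + 336*30) + 9/80) = -423*((432 + 9*900 + 10080) + 9/80) = -423*((432 + 8100 + 10080) + 9/80) = -423*(18612 + 9/80) = -423*1488969/80 = -629833887/80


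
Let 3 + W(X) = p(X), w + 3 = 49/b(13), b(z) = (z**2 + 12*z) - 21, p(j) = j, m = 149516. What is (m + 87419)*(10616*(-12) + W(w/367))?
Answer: -3367606016446505/111568 ≈ -3.0184e+10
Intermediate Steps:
b(z) = -21 + z**2 + 12*z
w = -863/304 (w = -3 + 49/(-21 + 13**2 + 12*13) = -3 + 49/(-21 + 169 + 156) = -3 + 49/304 = -863/304 ≈ -2.8388)
W(X) = -3 + X
(m + 87419)*(10616*(-12) + W(w/367)) = (149516 + 87419)*(10616*(-12) + (-3 - 863/304/367)) = 236935*(-127392 + (-3 - 863/304*1/367)) = 236935*(-127392 + (-3 - 863/111568)) = 236935*(-127392 - 335567/111568) = 236935*(-14213206223/111568) = -3367606016446505/111568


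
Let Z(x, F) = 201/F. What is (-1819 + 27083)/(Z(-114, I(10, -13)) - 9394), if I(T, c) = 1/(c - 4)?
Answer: -25264/12811 ≈ -1.9721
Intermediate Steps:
I(T, c) = 1/(-4 + c)
(-1819 + 27083)/(Z(-114, I(10, -13)) - 9394) = (-1819 + 27083)/(201/(1/(-4 - 13)) - 9394) = 25264/(201/(1/(-17)) - 9394) = 25264/(201/(-1/17) - 9394) = 25264/(201*(-17) - 9394) = 25264/(-3417 - 9394) = 25264/(-12811) = 25264*(-1/12811) = -25264/12811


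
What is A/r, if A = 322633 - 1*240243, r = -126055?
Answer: -16478/25211 ≈ -0.65360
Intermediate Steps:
A = 82390 (A = 322633 - 240243 = 82390)
A/r = 82390/(-126055) = 82390*(-1/126055) = -16478/25211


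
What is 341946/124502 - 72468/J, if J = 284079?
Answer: 14686211133/5894733943 ≈ 2.4914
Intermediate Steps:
341946/124502 - 72468/J = 341946/124502 - 72468/284079 = 341946*(1/124502) - 72468*1/284079 = 170973/62251 - 24156/94693 = 14686211133/5894733943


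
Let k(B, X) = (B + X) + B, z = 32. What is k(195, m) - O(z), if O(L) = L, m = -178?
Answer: 180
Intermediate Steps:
k(B, X) = X + 2*B
k(195, m) - O(z) = (-178 + 2*195) - 1*32 = (-178 + 390) - 32 = 212 - 32 = 180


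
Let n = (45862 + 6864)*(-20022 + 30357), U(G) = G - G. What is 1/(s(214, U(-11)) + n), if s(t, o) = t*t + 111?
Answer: 1/544969117 ≈ 1.8350e-9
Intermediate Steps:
U(G) = 0
s(t, o) = 111 + t² (s(t, o) = t² + 111 = 111 + t²)
n = 544923210 (n = 52726*10335 = 544923210)
1/(s(214, U(-11)) + n) = 1/((111 + 214²) + 544923210) = 1/((111 + 45796) + 544923210) = 1/(45907 + 544923210) = 1/544969117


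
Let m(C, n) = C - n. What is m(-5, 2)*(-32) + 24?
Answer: 248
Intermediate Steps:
m(-5, 2)*(-32) + 24 = (-5 - 1*2)*(-32) + 24 = (-5 - 2)*(-32) + 24 = -7*(-32) + 24 = 224 + 24 = 248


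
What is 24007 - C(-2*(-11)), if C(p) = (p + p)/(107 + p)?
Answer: 3096859/129 ≈ 24007.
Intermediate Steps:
C(p) = 2*p/(107 + p) (C(p) = (2*p)/(107 + p) = 2*p/(107 + p))
24007 - C(-2*(-11)) = 24007 - 2*(-2*(-11))/(107 - 2*(-11)) = 24007 - 2*22/(107 + 22) = 24007 - 2*22/129 = 24007 - 1*44/129 = 24007 - 44/129 = 3096859/129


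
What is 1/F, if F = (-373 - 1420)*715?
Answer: -1/1281995 ≈ -7.8003e-7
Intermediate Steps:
F = -1281995 (F = -1793*715 = -1281995)
1/F = 1/(-1281995) = -1/1281995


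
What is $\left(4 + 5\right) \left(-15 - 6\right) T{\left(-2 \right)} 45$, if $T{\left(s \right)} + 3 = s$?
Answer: $42525$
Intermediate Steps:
$T{\left(s \right)} = -3 + s$
$\left(4 + 5\right) \left(-15 - 6\right) T{\left(-2 \right)} 45 = \left(4 + 5\right) \left(-15 - 6\right) \left(-3 - 2\right) 45 = 9 \left(-21\right) \left(-5\right) 45 = \left(-189\right) \left(-5\right) 45 = 945 \cdot 45 = 42525$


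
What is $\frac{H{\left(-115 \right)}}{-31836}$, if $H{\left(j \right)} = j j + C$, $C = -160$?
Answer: $- \frac{4355}{10612} \approx -0.41038$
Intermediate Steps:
$H{\left(j \right)} = -160 + j^{2}$ ($H{\left(j \right)} = j j - 160 = j^{2} - 160 = -160 + j^{2}$)
$\frac{H{\left(-115 \right)}}{-31836} = \frac{-160 + \left(-115\right)^{2}}{-31836} = \left(-160 + 13225\right) \left(- \frac{1}{31836}\right) = 13065 \left(- \frac{1}{31836}\right) = - \frac{4355}{10612}$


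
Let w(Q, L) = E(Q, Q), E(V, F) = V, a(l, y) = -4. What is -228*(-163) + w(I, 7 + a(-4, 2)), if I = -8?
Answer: 37156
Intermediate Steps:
w(Q, L) = Q
-228*(-163) + w(I, 7 + a(-4, 2)) = -228*(-163) - 8 = 37164 - 8 = 37156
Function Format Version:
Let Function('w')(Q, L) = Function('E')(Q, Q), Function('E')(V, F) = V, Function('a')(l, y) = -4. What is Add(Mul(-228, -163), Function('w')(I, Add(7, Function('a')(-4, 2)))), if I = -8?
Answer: 37156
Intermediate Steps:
Function('w')(Q, L) = Q
Add(Mul(-228, -163), Function('w')(I, Add(7, Function('a')(-4, 2)))) = Add(Mul(-228, -163), -8) = Add(37164, -8) = 37156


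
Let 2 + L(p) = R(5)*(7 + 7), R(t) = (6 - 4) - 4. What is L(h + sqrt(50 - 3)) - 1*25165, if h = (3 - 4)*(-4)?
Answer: -25195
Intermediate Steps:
R(t) = -2 (R(t) = 2 - 4 = -2)
h = 4 (h = -1*(-4) = 4)
L(p) = -30 (L(p) = -2 - 2*(7 + 7) = -2 - 2*14 = -2 - 28 = -30)
L(h + sqrt(50 - 3)) - 1*25165 = -30 - 1*25165 = -30 - 25165 = -25195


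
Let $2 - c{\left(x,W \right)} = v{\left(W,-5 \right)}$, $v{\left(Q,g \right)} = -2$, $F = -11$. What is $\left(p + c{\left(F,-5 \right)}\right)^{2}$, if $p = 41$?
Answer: $2025$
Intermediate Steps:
$c{\left(x,W \right)} = 4$ ($c{\left(x,W \right)} = 2 - -2 = 2 + 2 = 4$)
$\left(p + c{\left(F,-5 \right)}\right)^{2} = \left(41 + 4\right)^{2} = 45^{2} = 2025$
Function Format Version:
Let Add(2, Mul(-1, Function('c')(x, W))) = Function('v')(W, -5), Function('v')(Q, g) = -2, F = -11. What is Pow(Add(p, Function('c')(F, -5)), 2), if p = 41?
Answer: 2025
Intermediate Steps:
Function('c')(x, W) = 4 (Function('c')(x, W) = Add(2, Mul(-1, -2)) = Add(2, 2) = 4)
Pow(Add(p, Function('c')(F, -5)), 2) = Pow(Add(41, 4), 2) = Pow(45, 2) = 2025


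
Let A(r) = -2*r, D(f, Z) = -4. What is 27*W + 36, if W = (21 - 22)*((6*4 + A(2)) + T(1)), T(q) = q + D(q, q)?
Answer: -423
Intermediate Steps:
T(q) = -4 + q (T(q) = q - 4 = -4 + q)
W = -17 (W = (21 - 22)*((6*4 - 2*2) + (-4 + 1)) = -((24 - 4) - 3) = -(20 - 3) = -1*17 = -17)
27*W + 36 = 27*(-17) + 36 = -459 + 36 = -423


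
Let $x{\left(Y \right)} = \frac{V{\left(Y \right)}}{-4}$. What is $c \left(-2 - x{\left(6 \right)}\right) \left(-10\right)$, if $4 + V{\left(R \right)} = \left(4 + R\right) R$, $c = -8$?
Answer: $960$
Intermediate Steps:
$V{\left(R \right)} = -4 + R \left(4 + R\right)$ ($V{\left(R \right)} = -4 + \left(4 + R\right) R = -4 + R \left(4 + R\right)$)
$x{\left(Y \right)} = 1 - Y - \frac{Y^{2}}{4}$ ($x{\left(Y \right)} = \frac{-4 + Y^{2} + 4 Y}{-4} = \left(-4 + Y^{2} + 4 Y\right) \left(- \frac{1}{4}\right) = 1 - Y - \frac{Y^{2}}{4}$)
$c \left(-2 - x{\left(6 \right)}\right) \left(-10\right) = - 8 \left(-2 - \left(1 - 6 - \frac{6^{2}}{4}\right)\right) \left(-10\right) = - 8 \left(-2 - \left(1 - 6 - 9\right)\right) \left(-10\right) = - 8 \left(-2 - -14\right) \left(-10\right) = - 8 \left(-2 + 14\right) \left(-10\right) = \left(-8\right) 12 \left(-10\right) = \left(-96\right) \left(-10\right) = 960$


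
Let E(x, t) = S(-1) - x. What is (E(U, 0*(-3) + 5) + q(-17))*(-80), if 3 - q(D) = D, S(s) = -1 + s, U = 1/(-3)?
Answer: -4400/3 ≈ -1466.7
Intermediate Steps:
U = -⅓ ≈ -0.33333
E(x, t) = -2 - x (E(x, t) = (-1 - 1) - x = -2 - x)
q(D) = 3 - D
(E(U, 0*(-3) + 5) + q(-17))*(-80) = ((-2 - 1*(-⅓)) + (3 - 1*(-17)))*(-80) = ((-2 + ⅓) + (3 + 17))*(-80) = (-5/3 + 20)*(-80) = (55/3)*(-80) = -4400/3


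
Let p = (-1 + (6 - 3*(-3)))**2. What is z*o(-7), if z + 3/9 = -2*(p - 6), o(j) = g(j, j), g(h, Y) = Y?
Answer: 7987/3 ≈ 2662.3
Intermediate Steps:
p = 196 (p = (-1 + (6 + 9))**2 = (-1 + 15)**2 = 14**2 = 196)
o(j) = j
z = -1141/3 (z = -1/3 - 2*(196 - 6) = -1/3 - 2*190 = -1/3 - 380 = -1141/3 ≈ -380.33)
z*o(-7) = -1141/3*(-7) = 7987/3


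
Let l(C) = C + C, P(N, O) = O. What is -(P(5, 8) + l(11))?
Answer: -30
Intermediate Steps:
l(C) = 2*C
-(P(5, 8) + l(11)) = -(8 + 2*11) = -(8 + 22) = -1*30 = -30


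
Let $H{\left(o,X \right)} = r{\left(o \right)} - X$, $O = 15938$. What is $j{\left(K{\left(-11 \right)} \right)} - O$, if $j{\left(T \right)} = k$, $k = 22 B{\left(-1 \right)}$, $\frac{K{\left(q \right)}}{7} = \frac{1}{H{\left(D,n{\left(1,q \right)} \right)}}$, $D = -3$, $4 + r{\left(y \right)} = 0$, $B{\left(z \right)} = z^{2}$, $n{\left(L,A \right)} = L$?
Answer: $-15916$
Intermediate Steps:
$r{\left(y \right)} = -4$ ($r{\left(y \right)} = -4 + 0 = -4$)
$H{\left(o,X \right)} = -4 - X$
$K{\left(q \right)} = - \frac{7}{5}$ ($K{\left(q \right)} = \frac{7}{-4 - 1} = \frac{7}{-5} = 7 \left(- \frac{1}{5}\right) = - \frac{7}{5}$)
$k = 22$ ($k = 22 \left(-1\right)^{2} = 22 \cdot 1 = 22$)
$j{\left(T \right)} = 22$
$j{\left(K{\left(-11 \right)} \right)} - O = 22 - 15938 = -15916$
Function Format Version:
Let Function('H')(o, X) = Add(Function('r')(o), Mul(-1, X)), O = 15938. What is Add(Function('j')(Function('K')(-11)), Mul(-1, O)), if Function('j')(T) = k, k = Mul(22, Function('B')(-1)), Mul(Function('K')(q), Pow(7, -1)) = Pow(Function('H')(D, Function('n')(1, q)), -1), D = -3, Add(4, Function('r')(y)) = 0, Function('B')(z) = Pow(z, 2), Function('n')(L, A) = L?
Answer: -15916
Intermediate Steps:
Function('r')(y) = -4 (Function('r')(y) = Add(-4, 0) = -4)
Function('H')(o, X) = Add(-4, Mul(-1, X))
Function('K')(q) = Rational(-7, 5) (Function('K')(q) = Mul(7, Pow(Add(-4, Mul(-1, 1)), -1)) = Mul(7, Pow(Add(-4, -1), -1)) = Mul(7, Pow(-5, -1)) = Mul(7, Rational(-1, 5)) = Rational(-7, 5))
k = 22 (k = Mul(22, Pow(-1, 2)) = Mul(22, 1) = 22)
Function('j')(T) = 22
Add(Function('j')(Function('K')(-11)), Mul(-1, O)) = Add(22, Mul(-1, 15938)) = Add(22, -15938) = -15916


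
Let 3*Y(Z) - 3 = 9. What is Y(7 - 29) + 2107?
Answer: 2111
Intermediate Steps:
Y(Z) = 4 (Y(Z) = 1 + (⅓)*9 = 1 + 3 = 4)
Y(7 - 29) + 2107 = 4 + 2107 = 2111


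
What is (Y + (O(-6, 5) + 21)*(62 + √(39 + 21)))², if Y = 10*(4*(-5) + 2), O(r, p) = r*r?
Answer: 11444256 + 764712*√15 ≈ 1.4406e+7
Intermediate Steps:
O(r, p) = r²
Y = -180 (Y = 10*(-20 + 2) = 10*(-18) = -180)
(Y + (O(-6, 5) + 21)*(62 + √(39 + 21)))² = (-180 + ((-6)² + 21)*(62 + √(39 + 21)))² = (-180 + (36 + 21)*(62 + √60))² = (-180 + 57*(62 + 2*√15))² = (-180 + (3534 + 114*√15))² = (3354 + 114*√15)²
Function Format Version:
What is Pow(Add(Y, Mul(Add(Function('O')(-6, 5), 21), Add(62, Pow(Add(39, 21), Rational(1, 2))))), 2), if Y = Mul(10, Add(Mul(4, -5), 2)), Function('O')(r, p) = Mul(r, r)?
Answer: Add(11444256, Mul(764712, Pow(15, Rational(1, 2)))) ≈ 1.4406e+7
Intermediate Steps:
Function('O')(r, p) = Pow(r, 2)
Y = -180 (Y = Mul(10, Add(-20, 2)) = Mul(10, -18) = -180)
Pow(Add(Y, Mul(Add(Function('O')(-6, 5), 21), Add(62, Pow(Add(39, 21), Rational(1, 2))))), 2) = Pow(Add(-180, Mul(Add(Pow(-6, 2), 21), Add(62, Pow(Add(39, 21), Rational(1, 2))))), 2) = Pow(Add(-180, Mul(Add(36, 21), Add(62, Pow(60, Rational(1, 2))))), 2) = Pow(Add(-180, Mul(57, Add(62, Mul(2, Pow(15, Rational(1, 2)))))), 2) = Pow(Add(-180, Add(3534, Mul(114, Pow(15, Rational(1, 2))))), 2) = Pow(Add(3354, Mul(114, Pow(15, Rational(1, 2)))), 2)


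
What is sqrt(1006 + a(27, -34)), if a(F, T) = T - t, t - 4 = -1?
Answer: sqrt(969) ≈ 31.129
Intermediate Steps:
t = 3 (t = 4 - 1 = 3)
a(F, T) = -3 + T (a(F, T) = T - 1*3 = T - 3 = -3 + T)
sqrt(1006 + a(27, -34)) = sqrt(1006 + (-3 - 34)) = sqrt(1006 - 37) = sqrt(969)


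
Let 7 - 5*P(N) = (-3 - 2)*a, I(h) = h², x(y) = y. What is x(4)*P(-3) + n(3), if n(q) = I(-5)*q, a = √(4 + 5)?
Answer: 463/5 ≈ 92.600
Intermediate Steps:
a = 3 (a = √9 = 3)
P(N) = 22/5 (P(N) = 7/5 - (-3 - 2)*3/5 = 7/5 - (-1)*3 = 7/5 - ⅕*(-15) = 7/5 + 3 = 22/5)
n(q) = 25*q (n(q) = (-5)²*q = 25*q)
x(4)*P(-3) + n(3) = 4*(22/5) + 25*3 = 88/5 + 75 = 463/5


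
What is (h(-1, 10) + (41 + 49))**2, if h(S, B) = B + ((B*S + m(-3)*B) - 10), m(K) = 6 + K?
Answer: 12100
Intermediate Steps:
h(S, B) = -10 + 4*B + B*S (h(S, B) = B + ((B*S + (6 - 3)*B) - 10) = B + ((B*S + 3*B) - 10) = B + ((3*B + B*S) - 10) = B + (-10 + 3*B + B*S) = -10 + 4*B + B*S)
(h(-1, 10) + (41 + 49))**2 = ((-10 + 4*10 + 10*(-1)) + (41 + 49))**2 = ((-10 + 40 - 10) + 90)**2 = (20 + 90)**2 = 110**2 = 12100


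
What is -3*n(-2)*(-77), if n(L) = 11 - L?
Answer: 3003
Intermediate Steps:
-3*n(-2)*(-77) = -3*(11 - 1*(-2))*(-77) = -3*(11 + 2)*(-77) = -3*13*(-77) = -39*(-77) = 3003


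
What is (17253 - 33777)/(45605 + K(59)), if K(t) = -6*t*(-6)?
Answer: -16524/47729 ≈ -0.34620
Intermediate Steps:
K(t) = 36*t
(17253 - 33777)/(45605 + K(59)) = (17253 - 33777)/(45605 + 36*59) = -16524/(45605 + 2124) = -16524/47729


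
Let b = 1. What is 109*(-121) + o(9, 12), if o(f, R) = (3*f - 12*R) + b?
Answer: -13305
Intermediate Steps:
o(f, R) = 1 - 12*R + 3*f (o(f, R) = (3*f - 12*R) + 1 = (-12*R + 3*f) + 1 = 1 - 12*R + 3*f)
109*(-121) + o(9, 12) = 109*(-121) + (1 - 12*12 + 3*9) = -13189 + (1 - 144 + 27) = -13189 - 116 = -13305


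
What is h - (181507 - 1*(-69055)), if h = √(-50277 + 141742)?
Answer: -250562 + √91465 ≈ -2.5026e+5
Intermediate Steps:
h = √91465 ≈ 302.43
h - (181507 - 1*(-69055)) = √91465 - (181507 - 1*(-69055)) = √91465 - (181507 + 69055) = √91465 - 1*250562 = √91465 - 250562 = -250562 + √91465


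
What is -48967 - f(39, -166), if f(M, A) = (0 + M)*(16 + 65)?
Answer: -52126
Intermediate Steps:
f(M, A) = 81*M (f(M, A) = M*81 = 81*M)
-48967 - f(39, -166) = -48967 - 81*39 = -48967 - 1*3159 = -48967 - 3159 = -52126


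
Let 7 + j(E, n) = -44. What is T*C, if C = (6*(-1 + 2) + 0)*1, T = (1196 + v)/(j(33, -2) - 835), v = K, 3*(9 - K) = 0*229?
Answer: -3615/443 ≈ -8.1603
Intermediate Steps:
K = 9 (K = 9 - 0*229 = 9 - ⅓*0 = 9 + 0 = 9)
j(E, n) = -51 (j(E, n) = -7 - 44 = -51)
v = 9
T = -1205/886 (T = (1196 + 9)/(-51 - 835) = 1205/(-886) = 1205*(-1/886) = -1205/886 ≈ -1.3600)
C = 6 (C = (6*1 + 0)*1 = (6 + 0)*1 = 6*1 = 6)
T*C = -1205/886*6 = -3615/443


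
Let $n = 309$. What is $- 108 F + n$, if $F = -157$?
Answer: $17265$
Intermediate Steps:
$- 108 F + n = \left(-108\right) \left(-157\right) + 309 = 16956 + 309 = 17265$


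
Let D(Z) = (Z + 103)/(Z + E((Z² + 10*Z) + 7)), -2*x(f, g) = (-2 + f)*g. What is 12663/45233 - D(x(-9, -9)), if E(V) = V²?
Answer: 780078172519/2786624605097 ≈ 0.27994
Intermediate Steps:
x(f, g) = -g*(-2 + f)/2 (x(f, g) = -(-2 + f)*g/2 = -g*(-2 + f)/2)
D(Z) = (103 + Z)/(Z + (7 + Z² + 10*Z)²) (D(Z) = (Z + 103)/(Z + ((Z² + 10*Z) + 7)²) = (103 + Z)/(Z + (7 + Z² + 10*Z)²))
12663/45233 - D(x(-9, -9)) = 12663/45233 - (103 + (½)*(-9)*(2 - 1*(-9)))/((½)*(-9)*(2 - 1*(-9)) + (7 + ((½)*(-9)*(2 - 1*(-9)))² + 10*((½)*(-9)*(2 - 1*(-9))))²) = 12663*(1/45233) - (103 + (½)*(-9)*(2 + 9))/((½)*(-9)*(2 + 9) + (7 + ((½)*(-9)*(2 + 9))² + 10*((½)*(-9)*(2 + 9)))²) = 12663/45233 - (103 + (½)*(-9)*11)/((½)*(-9)*11 + (7 + ((½)*(-9)*11)² + 10*((½)*(-9)*11))²) = 12663/45233 - (103 - 99/2)/(-99/2 + (7 + (-99/2)² + 10*(-99/2))²) = 12663/45233 - 107/((-99/2 + (7 + 9801/4 - 495)²)*2) = 12663/45233 - 107/((-99/2 + (7849/4)²)*2) = 12663/45233 - 107/((-99/2 + 61606801/16)*2) = 12663/45233 - 107/(61606009/16*2) = 12663/45233 - 16*107/(61606009*2) = 12663/45233 - 1*856/61606009 = 12663/45233 - 856/61606009 = 780078172519/2786624605097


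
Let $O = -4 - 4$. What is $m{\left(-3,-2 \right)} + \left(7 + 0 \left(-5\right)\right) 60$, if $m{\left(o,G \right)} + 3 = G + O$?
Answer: $407$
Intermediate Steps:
$O = -8$ ($O = -4 - 4 = -8$)
$m{\left(o,G \right)} = -11 + G$ ($m{\left(o,G \right)} = -3 + \left(G - 8\right) = -3 + \left(-8 + G\right) = -11 + G$)
$m{\left(-3,-2 \right)} + \left(7 + 0 \left(-5\right)\right) 60 = \left(-11 - 2\right) + \left(7 + 0 \left(-5\right)\right) 60 = -13 + \left(7 + 0\right) 60 = -13 + 7 \cdot 60 = -13 + 420 = 407$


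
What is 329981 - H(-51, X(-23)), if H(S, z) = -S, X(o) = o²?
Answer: 329930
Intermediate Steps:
329981 - H(-51, X(-23)) = 329981 - (-1)*(-51) = 329981 - 1*51 = 329981 - 51 = 329930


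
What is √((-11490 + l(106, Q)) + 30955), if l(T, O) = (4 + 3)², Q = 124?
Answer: √19514 ≈ 139.69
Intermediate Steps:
l(T, O) = 49 (l(T, O) = 7² = 49)
√((-11490 + l(106, Q)) + 30955) = √((-11490 + 49) + 30955) = √(-11441 + 30955) = √19514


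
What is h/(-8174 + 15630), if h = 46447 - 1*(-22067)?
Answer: 34257/3728 ≈ 9.1891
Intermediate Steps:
h = 68514 (h = 46447 + 22067 = 68514)
h/(-8174 + 15630) = 68514/(-8174 + 15630) = 68514/7456 = 68514*(1/7456) = 34257/3728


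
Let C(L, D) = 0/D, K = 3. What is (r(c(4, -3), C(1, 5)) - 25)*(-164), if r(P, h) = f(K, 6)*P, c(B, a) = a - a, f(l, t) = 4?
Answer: 4100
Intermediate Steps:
C(L, D) = 0
c(B, a) = 0
r(P, h) = 4*P
(r(c(4, -3), C(1, 5)) - 25)*(-164) = (4*0 - 25)*(-164) = (0 - 25)*(-164) = -25*(-164) = 4100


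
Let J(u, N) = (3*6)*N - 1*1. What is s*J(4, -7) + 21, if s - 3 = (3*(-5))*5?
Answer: 9165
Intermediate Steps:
J(u, N) = -1 + 18*N (J(u, N) = 18*N - 1 = -1 + 18*N)
s = -72 (s = 3 + (3*(-5))*5 = 3 - 15*5 = 3 - 75 = -72)
s*J(4, -7) + 21 = -72*(-1 + 18*(-7)) + 21 = -72*(-1 - 126) + 21 = -72*(-127) + 21 = 9144 + 21 = 9165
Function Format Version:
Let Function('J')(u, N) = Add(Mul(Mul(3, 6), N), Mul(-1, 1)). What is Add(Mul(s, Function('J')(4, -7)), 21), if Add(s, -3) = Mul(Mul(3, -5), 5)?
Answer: 9165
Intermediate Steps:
Function('J')(u, N) = Add(-1, Mul(18, N)) (Function('J')(u, N) = Add(Mul(18, N), -1) = Add(-1, Mul(18, N)))
s = -72 (s = Add(3, Mul(Mul(3, -5), 5)) = Add(3, Mul(-15, 5)) = Add(3, -75) = -72)
Add(Mul(s, Function('J')(4, -7)), 21) = Add(Mul(-72, Add(-1, Mul(18, -7))), 21) = Add(Mul(-72, Add(-1, -126)), 21) = Add(Mul(-72, -127), 21) = Add(9144, 21) = 9165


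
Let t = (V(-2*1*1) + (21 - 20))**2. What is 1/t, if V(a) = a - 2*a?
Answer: 1/9 ≈ 0.11111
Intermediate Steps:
V(a) = -a
t = 9 (t = (-(-2*1) + (21 - 20))**2 = (-(-2) + 1)**2 = (-1*(-2) + 1)**2 = (2 + 1)**2 = 3**2 = 9)
1/t = 1/9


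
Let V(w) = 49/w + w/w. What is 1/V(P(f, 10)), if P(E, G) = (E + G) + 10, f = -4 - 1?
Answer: 15/64 ≈ 0.23438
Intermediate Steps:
f = -5
P(E, G) = 10 + E + G
V(w) = 1 + 49/w (V(w) = 49/w + 1 = 1 + 49/w)
1/V(P(f, 10)) = 1/((49 + (10 - 5 + 10))/(10 - 5 + 10)) = 1/((49 + 15)/15) = 1/((1/15)*64) = 1/(64/15) = 15/64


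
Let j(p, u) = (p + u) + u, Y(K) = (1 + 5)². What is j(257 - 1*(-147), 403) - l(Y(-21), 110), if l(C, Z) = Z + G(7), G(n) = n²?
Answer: 1051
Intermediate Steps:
Y(K) = 36 (Y(K) = 6² = 36)
l(C, Z) = 49 + Z (l(C, Z) = Z + 7² = Z + 49 = 49 + Z)
j(p, u) = p + 2*u
j(257 - 1*(-147), 403) - l(Y(-21), 110) = ((257 - 1*(-147)) + 2*403) - (49 + 110) = ((257 + 147) + 806) - 1*159 = (404 + 806) - 159 = 1210 - 159 = 1051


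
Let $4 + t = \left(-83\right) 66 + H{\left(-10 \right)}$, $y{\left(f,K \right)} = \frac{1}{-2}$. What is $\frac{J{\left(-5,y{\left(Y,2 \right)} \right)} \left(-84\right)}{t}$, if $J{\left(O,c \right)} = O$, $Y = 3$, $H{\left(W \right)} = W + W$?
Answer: $- \frac{10}{131} \approx -0.076336$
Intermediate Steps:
$H{\left(W \right)} = 2 W$
$y{\left(f,K \right)} = - \frac{1}{2}$
$t = -5502$ ($t = -4 + \left(\left(-83\right) 66 + 2 \left(-10\right)\right) = -4 - 5498 = -5502$)
$\frac{J{\left(-5,y{\left(Y,2 \right)} \right)} \left(-84\right)}{t} = \frac{\left(-5\right) \left(-84\right)}{-5502} = 420 \left(- \frac{1}{5502}\right) = - \frac{10}{131}$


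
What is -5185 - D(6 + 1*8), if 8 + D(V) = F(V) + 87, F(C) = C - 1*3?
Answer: -5275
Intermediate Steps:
F(C) = -3 + C (F(C) = C - 3 = -3 + C)
D(V) = 76 + V (D(V) = -8 + ((-3 + V) + 87) = -8 + (84 + V) = 76 + V)
-5185 - D(6 + 1*8) = -5185 - (76 + (6 + 1*8)) = -5185 - (76 + (6 + 8)) = -5185 - (76 + 14) = -5185 - 1*90 = -5185 - 90 = -5275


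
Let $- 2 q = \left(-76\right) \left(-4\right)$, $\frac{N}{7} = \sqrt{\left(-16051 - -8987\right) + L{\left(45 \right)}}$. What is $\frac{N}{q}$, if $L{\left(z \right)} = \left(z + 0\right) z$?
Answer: $- \frac{7 i \sqrt{5039}}{152} \approx - 3.2691 i$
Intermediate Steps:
$L{\left(z \right)} = z^{2}$ ($L{\left(z \right)} = z z = z^{2}$)
$N = 7 i \sqrt{5039}$ ($N = 7 \sqrt{\left(-16051 - -8987\right) + 45^{2}} = 7 \sqrt{\left(-16051 + 8987\right) + 2025} = 7 \sqrt{-7064 + 2025} = 7 \sqrt{-5039} = 7 i \sqrt{5039} \approx 496.9 i$)
$q = -152$ ($q = - \frac{\left(-76\right) \left(-4\right)}{2} = \left(- \frac{1}{2}\right) 304 = -152$)
$\frac{N}{q} = \frac{7 i \sqrt{5039}}{-152} = 7 i \sqrt{5039} \left(- \frac{1}{152}\right) = - \frac{7 i \sqrt{5039}}{152}$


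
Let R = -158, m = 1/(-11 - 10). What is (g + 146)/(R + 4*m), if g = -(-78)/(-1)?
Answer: -714/1661 ≈ -0.42986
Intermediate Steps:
m = -1/21 (m = 1/(-21) = -1/21 ≈ -0.047619)
g = -78 (g = -(-78)*(-1) = -26*3 = -78)
(g + 146)/(R + 4*m) = (-78 + 146)/(-158 + 4*(-1/21)) = 68/(-158 - 4/21) = 68/(-3322/21) = -21/3322*68 = -714/1661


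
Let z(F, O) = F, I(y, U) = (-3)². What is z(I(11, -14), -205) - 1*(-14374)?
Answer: 14383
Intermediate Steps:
I(y, U) = 9
z(I(11, -14), -205) - 1*(-14374) = 9 - 1*(-14374) = 9 + 14374 = 14383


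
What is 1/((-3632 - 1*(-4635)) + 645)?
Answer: 1/1648 ≈ 0.00060680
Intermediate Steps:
1/((-3632 - 1*(-4635)) + 645) = 1/((-3632 + 4635) + 645) = 1/(1003 + 645) = 1/1648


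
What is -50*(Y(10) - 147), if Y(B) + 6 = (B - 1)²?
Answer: 3600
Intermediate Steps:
Y(B) = -6 + (-1 + B)² (Y(B) = -6 + (B - 1)² = -6 + (-1 + B)²)
-50*(Y(10) - 147) = -50*((-6 + (-1 + 10)²) - 147) = -50*((-6 + 9²) - 147) = -50*((-6 + 81) - 147) = -50*(75 - 147) = -50*(-72) = 3600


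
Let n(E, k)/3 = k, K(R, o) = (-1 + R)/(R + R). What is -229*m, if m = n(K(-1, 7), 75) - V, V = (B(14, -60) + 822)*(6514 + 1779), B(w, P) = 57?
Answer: 1669254738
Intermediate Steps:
K(R, o) = (-1 + R)/(2*R) (K(R, o) = (-1 + R)/((2*R)) = (-1 + R)*(1/(2*R)) = (-1 + R)/(2*R))
n(E, k) = 3*k
V = 7289547 (V = (57 + 822)*(6514 + 1779) = 879*8293 = 7289547)
m = -7289322 (m = 3*75 - 1*7289547 = 225 - 7289547 = -7289322)
-229*m = -229*(-7289322) = 1669254738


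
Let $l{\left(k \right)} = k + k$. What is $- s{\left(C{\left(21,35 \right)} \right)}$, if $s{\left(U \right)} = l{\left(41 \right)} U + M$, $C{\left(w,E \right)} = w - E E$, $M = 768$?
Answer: $97960$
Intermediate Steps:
$l{\left(k \right)} = 2 k$
$C{\left(w,E \right)} = w - E^{2}$
$s{\left(U \right)} = 768 + 82 U$ ($s{\left(U \right)} = 2 \cdot 41 U + 768 = 82 U + 768 = 768 + 82 U$)
$- s{\left(C{\left(21,35 \right)} \right)} = - (768 + 82 \left(21 - 35^{2}\right)) = - (768 + 82 \left(21 - 1225\right)) = - (768 + 82 \left(-1204\right)) = - (768 - 98728) = \left(-1\right) \left(-97960\right) = 97960$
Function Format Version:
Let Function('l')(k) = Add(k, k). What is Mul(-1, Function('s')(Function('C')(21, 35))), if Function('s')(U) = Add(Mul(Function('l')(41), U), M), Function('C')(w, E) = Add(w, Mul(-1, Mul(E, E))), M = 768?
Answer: 97960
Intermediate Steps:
Function('l')(k) = Mul(2, k)
Function('C')(w, E) = Add(w, Mul(-1, Pow(E, 2)))
Function('s')(U) = Add(768, Mul(82, U)) (Function('s')(U) = Add(Mul(Mul(2, 41), U), 768) = Add(Mul(82, U), 768) = Add(768, Mul(82, U)))
Mul(-1, Function('s')(Function('C')(21, 35))) = Mul(-1, Add(768, Mul(82, Add(21, Mul(-1, Pow(35, 2)))))) = Mul(-1, Add(768, Mul(82, Add(21, Mul(-1, 1225))))) = Mul(-1, Add(768, Mul(82, Add(21, -1225)))) = Mul(-1, Add(768, Mul(82, -1204))) = Mul(-1, Add(768, -98728)) = Mul(-1, -97960) = 97960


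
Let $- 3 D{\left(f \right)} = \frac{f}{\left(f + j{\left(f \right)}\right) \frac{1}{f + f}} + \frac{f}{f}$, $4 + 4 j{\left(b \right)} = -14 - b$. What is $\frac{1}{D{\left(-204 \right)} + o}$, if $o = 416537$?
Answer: $\frac{105}{43754846} \approx 2.3997 \cdot 10^{-6}$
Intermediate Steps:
$j{\left(b \right)} = - \frac{9}{2} - \frac{b}{4}$ ($j{\left(b \right)} = -1 + \frac{-14 - b}{4} = -1 - \left(\frac{7}{2} + \frac{b}{4}\right) = - \frac{9}{2} - \frac{b}{4}$)
$D{\left(f \right)} = - \frac{1}{3} - \frac{2 f^{2}}{3 \left(- \frac{9}{2} + \frac{3 f}{4}\right)}$ ($D{\left(f \right)} = - \frac{\frac{f}{\left(f - \left(\frac{9}{2} + \frac{f}{4}\right)\right) \frac{1}{f + f}} + \frac{f}{f}}{3} = - \frac{\frac{f}{\left(- \frac{9}{2} + \frac{3 f}{4}\right) \frac{1}{2 f}} + 1}{3} = - \frac{\frac{f}{\frac{1}{2} \frac{1}{f} \left(- \frac{9}{2} + \frac{3 f}{4}\right)} + 1}{3} = - \frac{f \frac{2 f}{- \frac{9}{2} + \frac{3 f}{4}} + 1}{3} = - \frac{\frac{2 f^{2}}{- \frac{9}{2} + \frac{3 f}{4}} + 1}{3} = - \frac{1 + \frac{2 f^{2}}{- \frac{9}{2} + \frac{3 f}{4}}}{3} = - \frac{1}{3} - \frac{2 f^{2}}{3 \left(- \frac{9}{2} + \frac{3 f}{4}\right)}$)
$\frac{1}{D{\left(-204 \right)} + o} = \frac{1}{\frac{18 - 8 \left(-204\right)^{2} - -612}{9 \left(-6 - 204\right)} + 416537} = \frac{1}{\frac{18 - 332928 + 612}{9 \left(-210\right)} + 416537} = \frac{1}{\frac{1}{9} \left(- \frac{1}{210}\right) \left(18 - 332928 + 612\right) + 416537} = \frac{1}{\frac{1}{9} \left(- \frac{1}{210}\right) \left(-332298\right) + 416537} = \frac{1}{\frac{18461}{105} + 416537} = \frac{1}{\frac{43754846}{105}} = \frac{105}{43754846}$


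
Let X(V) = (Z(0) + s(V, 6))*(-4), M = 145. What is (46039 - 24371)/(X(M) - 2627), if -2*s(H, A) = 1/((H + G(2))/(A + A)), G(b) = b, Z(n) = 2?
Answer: -1061732/129107 ≈ -8.2237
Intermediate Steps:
s(H, A) = -A/(2 + H) (s(H, A) = -(A + A)/(H + 2)/2 = -2*A/(2 + H)/2 = -A/(2 + H))
X(V) = -8 + 24/(2 + V) (X(V) = (2 - 1*6/(2 + V))*(-4) = (2 - 6/(2 + V))*(-4) = -8 + 24/(2 + V))
(46039 - 24371)/(X(M) - 2627) = (46039 - 24371)/(8*(1 - 1*145)/(2 + 145) - 2627) = 21668/(8*(1 - 145)/147 - 2627) = 21668/(8*(1/147)*(-144) - 2627) = 21668/(-384/49 - 2627) = 21668/(-129107/49) = 21668*(-49/129107) = -1061732/129107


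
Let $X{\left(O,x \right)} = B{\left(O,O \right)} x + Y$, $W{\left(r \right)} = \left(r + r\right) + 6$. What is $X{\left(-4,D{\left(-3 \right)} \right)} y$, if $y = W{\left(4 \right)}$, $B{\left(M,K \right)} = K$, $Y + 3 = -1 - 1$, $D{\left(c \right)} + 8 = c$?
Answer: $546$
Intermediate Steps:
$D{\left(c \right)} = -8 + c$
$Y = -5$ ($Y = -3 - 2 = -5$)
$W{\left(r \right)} = 6 + 2 r$ ($W{\left(r \right)} = 2 r + 6 = 6 + 2 r$)
$X{\left(O,x \right)} = -5 + O x$ ($X{\left(O,x \right)} = O x - 5 = -5 + O x$)
$y = 14$ ($y = 6 + 2 \cdot 4 = 6 + 8 = 14$)
$X{\left(-4,D{\left(-3 \right)} \right)} y = \left(-5 - 4 \left(-8 - 3\right)\right) 14 = \left(-5 - -44\right) 14 = \left(-5 + 44\right) 14 = 39 \cdot 14 = 546$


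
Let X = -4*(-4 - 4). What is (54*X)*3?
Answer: 5184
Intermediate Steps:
X = 32 (X = -4*(-8) = 32)
(54*X)*3 = (54*32)*3 = 1728*3 = 5184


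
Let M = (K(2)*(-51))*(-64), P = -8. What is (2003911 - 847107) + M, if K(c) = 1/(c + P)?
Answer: 1156260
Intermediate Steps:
K(c) = 1/(-8 + c) (K(c) = 1/(c - 8) = 1/(-8 + c))
M = -544 (M = (-51/(-8 + 2))*(-64) = (-51/(-6))*(-64) = -1/6*(-51)*(-64) = (17/2)*(-64) = -544)
(2003911 - 847107) + M = (2003911 - 847107) - 544 = 1156804 - 544 = 1156260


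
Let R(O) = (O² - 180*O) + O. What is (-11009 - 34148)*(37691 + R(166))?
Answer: -1604563681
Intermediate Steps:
R(O) = O² - 179*O
(-11009 - 34148)*(37691 + R(166)) = (-11009 - 34148)*(37691 + 166*(-179 + 166)) = -45157*(37691 + 166*(-13)) = -45157*(37691 - 2158) = -45157*35533 = -1604563681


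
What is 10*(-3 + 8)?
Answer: 50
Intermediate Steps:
10*(-3 + 8) = 10*5 = 50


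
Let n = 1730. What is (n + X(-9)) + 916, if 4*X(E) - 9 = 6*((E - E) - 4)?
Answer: 10569/4 ≈ 2642.3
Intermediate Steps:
X(E) = -15/4 (X(E) = 9/4 + (6*((E - E) - 4))/4 = 9/4 + (6*(0 - 4))/4 = 9/4 + (6*(-4))/4 = 9/4 + (1/4)*(-24) = 9/4 - 6 = -15/4)
(n + X(-9)) + 916 = (1730 - 15/4) + 916 = 6905/4 + 916 = 10569/4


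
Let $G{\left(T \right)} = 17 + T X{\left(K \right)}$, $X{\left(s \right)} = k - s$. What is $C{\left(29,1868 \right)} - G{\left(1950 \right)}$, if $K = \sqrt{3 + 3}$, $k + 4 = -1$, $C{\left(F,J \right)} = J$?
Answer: $11601 + 1950 \sqrt{6} \approx 16378.0$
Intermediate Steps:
$k = -5$ ($k = -4 - 1 = -5$)
$K = \sqrt{6} \approx 2.4495$
$X{\left(s \right)} = -5 - s$
$G{\left(T \right)} = 17 + T \left(-5 - \sqrt{6}\right)$
$C{\left(29,1868 \right)} - G{\left(1950 \right)} = 1868 - \left(17 - 1950 \left(5 + \sqrt{6}\right)\right) = 1868 - \left(17 - \left(9750 + 1950 \sqrt{6}\right)\right) = 1868 - \left(-9733 - 1950 \sqrt{6}\right) = 1868 + \left(9733 + 1950 \sqrt{6}\right) = 11601 + 1950 \sqrt{6}$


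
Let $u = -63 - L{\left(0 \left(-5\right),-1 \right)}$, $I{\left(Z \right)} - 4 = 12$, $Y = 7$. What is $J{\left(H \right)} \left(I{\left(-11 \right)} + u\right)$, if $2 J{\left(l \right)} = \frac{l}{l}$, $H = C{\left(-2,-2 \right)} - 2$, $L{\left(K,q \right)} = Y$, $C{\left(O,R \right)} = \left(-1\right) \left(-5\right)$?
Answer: $-27$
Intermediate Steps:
$I{\left(Z \right)} = 16$ ($I{\left(Z \right)} = 4 + 12 = 16$)
$C{\left(O,R \right)} = 5$
$L{\left(K,q \right)} = 7$
$u = -70$ ($u = -63 - 7 = -70$)
$H = 3$ ($H = 5 - 2 = 3$)
$J{\left(l \right)} = \frac{1}{2}$ ($J{\left(l \right)} = \frac{l \frac{1}{l}}{2} = \frac{1}{2} \cdot 1 = \frac{1}{2}$)
$J{\left(H \right)} \left(I{\left(-11 \right)} + u\right) = \frac{16 - 70}{2} = \frac{1}{2} \left(-54\right) = -27$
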